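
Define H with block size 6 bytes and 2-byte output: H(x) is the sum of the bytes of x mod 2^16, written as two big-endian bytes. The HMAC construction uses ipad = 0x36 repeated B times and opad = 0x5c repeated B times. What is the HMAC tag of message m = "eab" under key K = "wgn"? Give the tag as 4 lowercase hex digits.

Key "wgn" = 77 67 6e is 3 bytes ≤ B = 6; zero-pad to 6 bytes: K' = 77 67 6e 00 00 00.
K' ⊕ ipad = 41 51 58 36 36 36.  K' ⊕ opad = 2b 3b 32 5c 5c 5c.
Inner input = (K'⊕ipad) ∥ m = 41 51 58 36 36 36 ∥ 65 61 62.
Inner hash: sum = 65+81+88+54+54+54+101+97+98 = 692 → 02 b4.
Outer input = (K'⊕opad) ∥ inner = 2b 3b 32 5c 5c 5c ∥ 02 b4.
Outer hash (tag): sum = 43+59+50+92+92+92+2+180 = 610 → 02 62.

0262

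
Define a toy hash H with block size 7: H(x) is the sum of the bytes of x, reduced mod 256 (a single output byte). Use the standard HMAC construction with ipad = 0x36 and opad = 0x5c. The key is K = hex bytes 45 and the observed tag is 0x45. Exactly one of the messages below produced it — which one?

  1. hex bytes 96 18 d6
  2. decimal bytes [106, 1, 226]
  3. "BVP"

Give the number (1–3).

2

Key hex bytes 45 is 1 byte ≤ B = 7; zero-pad to 7 bytes: K' = 45 00 00 00 00 00 00.
K' ⊕ ipad = 73 36 36 36 36 36 36; K' ⊕ opad = 19 5c 5c 5c 5c 5c 5c.
m1: inner = H(73 36 36 36 36 36 36 96 18 d6) = 3b; tag = H(19 5c 5c 5c 5c 5c 5c 3b) = 7c
m2: inner = H(73 36 36 36 36 36 36 6a 01 e2) = 04; tag = H(19 5c 5c 5c 5c 5c 5c 04) = 45 ← matches
m3: inner = H(73 36 36 36 36 36 36 42 56 50) = 9f; tag = H(19 5c 5c 5c 5c 5c 5c 9f) = e0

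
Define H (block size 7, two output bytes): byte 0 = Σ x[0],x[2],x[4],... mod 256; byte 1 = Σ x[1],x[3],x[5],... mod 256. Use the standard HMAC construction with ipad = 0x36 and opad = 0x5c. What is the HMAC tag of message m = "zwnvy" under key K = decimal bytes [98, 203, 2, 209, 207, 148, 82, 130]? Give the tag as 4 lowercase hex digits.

Key decimal bytes [98, 203, 2, 209, 207, 148, 82, 130] = 62 cb 02 d1 cf 94 52 82 is 8 bytes > B = 7, so hash it first: H(key) = 85 b2, then zero-pad to 7 bytes: K' = 85 b2 00 00 00 00 00.
K' ⊕ ipad = b3 84 36 36 36 36 36.  K' ⊕ opad = d9 ee 5c 5c 5c 5c 5c.
Inner input = (K'⊕ipad) ∥ m = b3 84 36 36 36 36 36 ∥ 7a 77 6e 76 79.
Inner hash: even-index sum = 578 mod 256 = 66; odd-index sum = 593 mod 256 = 81 → 42 51.
Outer input = (K'⊕opad) ∥ inner = d9 ee 5c 5c 5c 5c 5c ∥ 42 51.
Outer hash (tag): even-index sum = 574 mod 256 = 62; odd-index sum = 488 mod 256 = 232 → 3e e8.

3ee8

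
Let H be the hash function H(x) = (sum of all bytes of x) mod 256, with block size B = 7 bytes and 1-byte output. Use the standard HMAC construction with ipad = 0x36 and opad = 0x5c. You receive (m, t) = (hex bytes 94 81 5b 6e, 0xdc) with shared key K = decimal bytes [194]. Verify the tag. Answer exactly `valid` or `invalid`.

valid

Key decimal bytes [194] = c2 is 1 byte ≤ B = 7; zero-pad to 7 bytes: K' = c2 00 00 00 00 00 00.
K' ⊕ ipad = f4 36 36 36 36 36 36; K' ⊕ opad = 9e 5c 5c 5c 5c 5c 5c.
Inner hash: sum = 244+54+54+54+54+54+54+148+129+91+110 = 1046; mod 256 = 22 → 16.
Outer hash (recomputed tag): sum = 158+92+92+92+92+92+92+22 = 732; mod 256 = 220 → dc.
Recomputed tag = dc; claimed = dc → match.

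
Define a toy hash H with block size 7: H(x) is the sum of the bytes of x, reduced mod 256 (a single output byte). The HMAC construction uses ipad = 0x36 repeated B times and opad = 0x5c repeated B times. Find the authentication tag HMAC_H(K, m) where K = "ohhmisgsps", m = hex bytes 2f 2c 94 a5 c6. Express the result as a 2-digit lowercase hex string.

52

Key "ohhmisgsps" = 6f 68 68 6d 69 73 67 73 70 73 is 10 bytes > B = 7, so hash it first: H(key) = 45, then zero-pad to 7 bytes: K' = 45 00 00 00 00 00 00.
K' ⊕ ipad = 73 36 36 36 36 36 36.  K' ⊕ opad = 19 5c 5c 5c 5c 5c 5c.
Inner input = (K'⊕ipad) ∥ m = 73 36 36 36 36 36 36 ∥ 2f 2c 94 a5 c6.
Inner hash: sum = 115+54+54+54+54+54+54+47+44+148+165+198 = 1041; mod 256 = 17 → 11.
Outer input = (K'⊕opad) ∥ inner = 19 5c 5c 5c 5c 5c 5c ∥ 11.
Outer hash (tag): sum = 25+92+92+92+92+92+92+17 = 594; mod 256 = 82 → 52.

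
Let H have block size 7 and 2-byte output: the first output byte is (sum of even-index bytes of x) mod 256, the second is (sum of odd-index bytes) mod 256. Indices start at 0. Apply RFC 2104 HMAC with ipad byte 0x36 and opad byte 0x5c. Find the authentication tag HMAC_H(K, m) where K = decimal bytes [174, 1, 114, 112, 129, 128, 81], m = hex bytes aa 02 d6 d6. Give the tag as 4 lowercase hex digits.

Key decimal bytes [174, 1, 114, 112, 129, 128, 81] = ae 01 72 70 81 80 51 is exactly B = 7 bytes: K' = ae 01 72 70 81 80 51.
K' ⊕ ipad = 98 37 44 46 b7 b6 67.  K' ⊕ opad = f2 5d 2e 2c dd dc 0d.
Inner input = (K'⊕ipad) ∥ m = 98 37 44 46 b7 b6 67 ∥ aa 02 d6 d6.
Inner hash: even-index sum = 722 mod 256 = 210; odd-index sum = 691 mod 256 = 179 → d2 b3.
Outer input = (K'⊕opad) ∥ inner = f2 5d 2e 2c dd dc 0d ∥ d2 b3.
Outer hash (tag): even-index sum = 701 mod 256 = 189; odd-index sum = 567 mod 256 = 55 → bd 37.

bd37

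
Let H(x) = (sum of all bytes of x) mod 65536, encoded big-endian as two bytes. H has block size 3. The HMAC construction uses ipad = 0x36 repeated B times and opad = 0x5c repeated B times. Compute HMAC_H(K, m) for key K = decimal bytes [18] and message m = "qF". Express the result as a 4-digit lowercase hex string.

Key decimal bytes [18] = 12 is 1 byte ≤ B = 3; zero-pad to 3 bytes: K' = 12 00 00.
K' ⊕ ipad = 24 36 36.  K' ⊕ opad = 4e 5c 5c.
Inner input = (K'⊕ipad) ∥ m = 24 36 36 ∥ 71 46.
Inner hash: sum = 36+54+54+113+70 = 327 → 01 47.
Outer input = (K'⊕opad) ∥ inner = 4e 5c 5c ∥ 01 47.
Outer hash (tag): sum = 78+92+92+1+71 = 334 → 01 4e.

014e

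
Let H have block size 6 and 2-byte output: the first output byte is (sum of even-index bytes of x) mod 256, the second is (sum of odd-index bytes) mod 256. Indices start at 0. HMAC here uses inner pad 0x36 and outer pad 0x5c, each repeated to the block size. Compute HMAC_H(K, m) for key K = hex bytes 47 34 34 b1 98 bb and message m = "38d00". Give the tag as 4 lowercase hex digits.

2fba

Key hex bytes 47 34 34 b1 98 bb is exactly B = 6 bytes: K' = 47 34 34 b1 98 bb.
K' ⊕ ipad = 71 02 02 87 ae 8d.  K' ⊕ opad = 1b 68 68 ed c4 e7.
Inner input = (K'⊕ipad) ∥ m = 71 02 02 87 ae 8d ∥ 33 38 64 30 30.
Inner hash: even-index sum = 488 mod 256 = 232; odd-index sum = 382 mod 256 = 126 → e8 7e.
Outer input = (K'⊕opad) ∥ inner = 1b 68 68 ed c4 e7 ∥ e8 7e.
Outer hash (tag): even-index sum = 559 mod 256 = 47; odd-index sum = 698 mod 256 = 186 → 2f ba.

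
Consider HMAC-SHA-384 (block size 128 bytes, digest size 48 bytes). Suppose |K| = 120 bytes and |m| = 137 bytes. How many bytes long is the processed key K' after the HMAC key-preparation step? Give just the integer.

Key is 120 ≤ 128 bytes, zero-padded: |K'| = 128.

128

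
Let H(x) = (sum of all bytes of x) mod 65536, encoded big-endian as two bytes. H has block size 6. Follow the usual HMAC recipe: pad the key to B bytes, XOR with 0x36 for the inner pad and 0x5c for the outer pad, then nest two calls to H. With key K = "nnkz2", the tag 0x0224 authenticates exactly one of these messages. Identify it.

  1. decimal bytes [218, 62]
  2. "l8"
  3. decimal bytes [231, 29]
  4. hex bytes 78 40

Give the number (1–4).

3

Key "nnkz2" = 6e 6e 6b 7a 32 is 5 bytes ≤ B = 6; zero-pad to 6 bytes: K' = 6e 6e 6b 7a 32 00.
K' ⊕ ipad = 58 58 5d 4c 04 36; K' ⊕ opad = 32 32 37 26 6e 5c.
m1: inner = H(58 58 5d 4c 04 36 da 3e) = 02 ab; tag = H(32 32 37 26 6e 5c 02 ab) = 0238
m2: inner = H(58 58 5d 4c 04 36 6c 38) = 02 37; tag = H(32 32 37 26 6e 5c 02 37) = 01c4
m3: inner = H(58 58 5d 4c 04 36 e7 1d) = 02 97; tag = H(32 32 37 26 6e 5c 02 97) = 0224 ← matches
m4: inner = H(58 58 5d 4c 04 36 78 40) = 02 4b; tag = H(32 32 37 26 6e 5c 02 4b) = 01d8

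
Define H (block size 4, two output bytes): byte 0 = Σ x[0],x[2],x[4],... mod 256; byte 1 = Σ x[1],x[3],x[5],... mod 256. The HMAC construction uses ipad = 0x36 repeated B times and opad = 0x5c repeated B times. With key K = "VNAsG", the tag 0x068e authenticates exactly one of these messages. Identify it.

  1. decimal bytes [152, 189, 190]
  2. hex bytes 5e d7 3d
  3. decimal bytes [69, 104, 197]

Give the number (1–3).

Key "VNAsG" = 56 4e 41 73 47 is 5 bytes > B = 4, so hash it first: H(key) = de c1, then zero-pad to 4 bytes: K' = de c1 00 00.
K' ⊕ ipad = e8 f7 36 36; K' ⊕ opad = 82 9d 5c 5c.
m1: inner = H(e8 f7 36 36 98 bd be) = 74 ea; tag = H(82 9d 5c 5c 74 ea) = 52e3
m2: inner = H(e8 f7 36 36 5e d7 3d) = b9 04; tag = H(82 9d 5c 5c b9 04) = 97fd
m3: inner = H(e8 f7 36 36 45 68 c5) = 28 95; tag = H(82 9d 5c 5c 28 95) = 068e ← matches

3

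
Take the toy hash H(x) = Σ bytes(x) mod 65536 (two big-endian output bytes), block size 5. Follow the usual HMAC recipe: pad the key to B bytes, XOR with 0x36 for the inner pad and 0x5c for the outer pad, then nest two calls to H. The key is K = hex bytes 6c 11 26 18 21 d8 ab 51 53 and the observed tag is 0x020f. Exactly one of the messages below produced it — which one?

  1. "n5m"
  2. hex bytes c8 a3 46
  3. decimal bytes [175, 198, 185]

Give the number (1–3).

Key hex bytes 6c 11 26 18 21 d8 ab 51 53 is 9 bytes > B = 5, so hash it first: H(key) = 03 03, then zero-pad to 5 bytes: K' = 03 03 00 00 00.
K' ⊕ ipad = 35 35 36 36 36; K' ⊕ opad = 5f 5f 5c 5c 5c.
m1: inner = H(35 35 36 36 36 6e 35 6d) = 02 1c; tag = H(5f 5f 5c 5c 5c 02 1c) = 01f0
m2: inner = H(35 35 36 36 36 c8 a3 46) = 02 bd; tag = H(5f 5f 5c 5c 5c 02 bd) = 0291
m3: inner = H(35 35 36 36 36 af c6 b9) = 03 3a; tag = H(5f 5f 5c 5c 5c 03 3a) = 020f ← matches

3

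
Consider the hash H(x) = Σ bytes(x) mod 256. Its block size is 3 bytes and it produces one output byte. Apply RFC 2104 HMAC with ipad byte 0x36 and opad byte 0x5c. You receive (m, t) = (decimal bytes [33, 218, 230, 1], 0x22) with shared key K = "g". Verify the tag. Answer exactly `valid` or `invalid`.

invalid

Key "g" = 67 is 1 byte ≤ B = 3; zero-pad to 3 bytes: K' = 67 00 00.
K' ⊕ ipad = 51 36 36; K' ⊕ opad = 3b 5c 5c.
Inner hash: sum = 81+54+54+33+218+230+1 = 671; mod 256 = 159 → 9f.
Outer hash (recomputed tag): sum = 59+92+92+159 = 402; mod 256 = 146 → 92.
Recomputed tag = 92; claimed = 22 → mismatch.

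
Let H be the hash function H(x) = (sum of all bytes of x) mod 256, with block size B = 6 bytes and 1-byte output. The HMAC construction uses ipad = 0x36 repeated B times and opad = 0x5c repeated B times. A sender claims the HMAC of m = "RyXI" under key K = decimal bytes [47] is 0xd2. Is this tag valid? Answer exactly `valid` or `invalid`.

valid

Key decimal bytes [47] = 2f is 1 byte ≤ B = 6; zero-pad to 6 bytes: K' = 2f 00 00 00 00 00.
K' ⊕ ipad = 19 36 36 36 36 36; K' ⊕ opad = 73 5c 5c 5c 5c 5c.
Inner hash: sum = 25+54+54+54+54+54+82+121+88+73 = 659; mod 256 = 147 → 93.
Outer hash (recomputed tag): sum = 115+92+92+92+92+92+147 = 722; mod 256 = 210 → d2.
Recomputed tag = d2; claimed = d2 → match.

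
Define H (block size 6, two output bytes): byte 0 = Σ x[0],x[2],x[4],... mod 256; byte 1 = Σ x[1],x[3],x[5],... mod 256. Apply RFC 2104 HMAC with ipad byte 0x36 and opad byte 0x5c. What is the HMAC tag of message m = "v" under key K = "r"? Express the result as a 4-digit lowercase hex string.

0cb6

Key "r" = 72 is 1 byte ≤ B = 6; zero-pad to 6 bytes: K' = 72 00 00 00 00 00.
K' ⊕ ipad = 44 36 36 36 36 36.  K' ⊕ opad = 2e 5c 5c 5c 5c 5c.
Inner input = (K'⊕ipad) ∥ m = 44 36 36 36 36 36 ∥ 76.
Inner hash: even-index sum = 294 mod 256 = 38; odd-index sum = 162 mod 256 = 162 → 26 a2.
Outer input = (K'⊕opad) ∥ inner = 2e 5c 5c 5c 5c 5c ∥ 26 a2.
Outer hash (tag): even-index sum = 268 mod 256 = 12; odd-index sum = 438 mod 256 = 182 → 0c b6.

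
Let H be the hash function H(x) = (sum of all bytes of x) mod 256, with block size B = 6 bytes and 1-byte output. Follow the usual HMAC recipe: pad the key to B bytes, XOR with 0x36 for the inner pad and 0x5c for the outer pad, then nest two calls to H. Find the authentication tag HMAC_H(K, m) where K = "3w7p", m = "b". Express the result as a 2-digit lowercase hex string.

44

Key "3w7p" = 33 77 37 70 is 4 bytes ≤ B = 6; zero-pad to 6 bytes: K' = 33 77 37 70 00 00.
K' ⊕ ipad = 05 41 01 46 36 36.  K' ⊕ opad = 6f 2b 6b 2c 5c 5c.
Inner input = (K'⊕ipad) ∥ m = 05 41 01 46 36 36 ∥ 62.
Inner hash: sum = 5+65+1+70+54+54+98 = 347; mod 256 = 91 → 5b.
Outer input = (K'⊕opad) ∥ inner = 6f 2b 6b 2c 5c 5c ∥ 5b.
Outer hash (tag): sum = 111+43+107+44+92+92+91 = 580; mod 256 = 68 → 44.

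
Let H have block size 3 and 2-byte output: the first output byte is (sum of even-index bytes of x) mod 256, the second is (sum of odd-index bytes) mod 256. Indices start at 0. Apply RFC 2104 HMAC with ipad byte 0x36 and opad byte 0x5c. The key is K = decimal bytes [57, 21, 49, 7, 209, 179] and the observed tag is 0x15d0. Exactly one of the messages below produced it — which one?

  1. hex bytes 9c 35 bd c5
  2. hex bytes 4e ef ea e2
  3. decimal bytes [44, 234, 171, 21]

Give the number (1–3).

1

Key decimal bytes [57, 21, 49, 7, 209, 179] = 39 15 31 07 d1 b3 is 6 bytes > B = 3, so hash it first: H(key) = 3b cf, then zero-pad to 3 bytes: K' = 3b cf 00.
K' ⊕ ipad = 0d f9 36; K' ⊕ opad = 67 93 5c.
m1: inner = H(0d f9 36 9c 35 bd c5) = 3d 52; tag = H(67 93 5c 3d 52) = 15d0 ← matches
m2: inner = H(0d f9 36 4e ef ea e2) = 14 31; tag = H(67 93 5c 14 31) = f4a7
m3: inner = H(0d f9 36 2c ea ab 15) = 42 d0; tag = H(67 93 5c 42 d0) = 93d5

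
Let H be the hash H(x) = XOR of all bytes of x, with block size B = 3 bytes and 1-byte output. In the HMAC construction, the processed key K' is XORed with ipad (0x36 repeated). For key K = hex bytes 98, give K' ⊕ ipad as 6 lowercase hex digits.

Key hex bytes 98 is 1 byte ≤ B = 3; zero-pad to 3 bytes: K' = 98 00 00.
XOR each byte with 0x36: 98⊕36=ae, 00⊕36=36, 00⊕36=36.

ae3636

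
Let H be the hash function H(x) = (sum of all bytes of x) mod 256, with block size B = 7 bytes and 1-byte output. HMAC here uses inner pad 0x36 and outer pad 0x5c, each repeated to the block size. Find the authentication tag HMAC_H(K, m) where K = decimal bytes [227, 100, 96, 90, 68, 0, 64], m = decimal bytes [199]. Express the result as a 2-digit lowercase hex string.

97

Key decimal bytes [227, 100, 96, 90, 68, 0, 64] = e3 64 60 5a 44 00 40 is exactly B = 7 bytes: K' = e3 64 60 5a 44 00 40.
K' ⊕ ipad = d5 52 56 6c 72 36 76.  K' ⊕ opad = bf 38 3c 06 18 5c 1c.
Inner input = (K'⊕ipad) ∥ m = d5 52 56 6c 72 36 76 ∥ c7.
Inner hash: sum = 213+82+86+108+114+54+118+199 = 974; mod 256 = 206 → ce.
Outer input = (K'⊕opad) ∥ inner = bf 38 3c 06 18 5c 1c ∥ ce.
Outer hash (tag): sum = 191+56+60+6+24+92+28+206 = 663; mod 256 = 151 → 97.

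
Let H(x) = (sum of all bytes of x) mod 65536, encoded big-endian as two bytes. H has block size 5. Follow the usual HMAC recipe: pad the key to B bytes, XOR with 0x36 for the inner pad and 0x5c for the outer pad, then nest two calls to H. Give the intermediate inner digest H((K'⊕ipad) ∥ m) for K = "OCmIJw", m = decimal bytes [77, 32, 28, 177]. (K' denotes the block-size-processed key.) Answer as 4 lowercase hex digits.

Key "OCmIJw" = 4f 43 6d 49 4a 77 is 6 bytes > B = 5, so hash it first: H(key) = 02 09, then zero-pad to 5 bytes: K' = 02 09 00 00 00.
K' ⊕ ipad = 34 3f 36 36 36.
Inner input = 34 3f 36 36 36 ∥ 4d 20 1c b1.
Inner hash: sum = 52+63+54+54+54+77+32+28+177 = 591 → 02 4f.

024f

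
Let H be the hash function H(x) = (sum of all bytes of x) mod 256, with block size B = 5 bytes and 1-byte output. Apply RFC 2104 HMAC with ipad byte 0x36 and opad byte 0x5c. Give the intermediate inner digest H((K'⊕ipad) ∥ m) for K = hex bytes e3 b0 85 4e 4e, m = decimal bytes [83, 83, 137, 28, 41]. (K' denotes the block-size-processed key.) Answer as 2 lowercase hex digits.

72

Key hex bytes e3 b0 85 4e 4e is exactly B = 5 bytes: K' = e3 b0 85 4e 4e.
K' ⊕ ipad = d5 86 b3 78 78.
Inner input = d5 86 b3 78 78 ∥ 53 53 89 1c 29.
Inner hash: sum = 213+134+179+120+120+83+83+137+28+41 = 1138; mod 256 = 114 → 72.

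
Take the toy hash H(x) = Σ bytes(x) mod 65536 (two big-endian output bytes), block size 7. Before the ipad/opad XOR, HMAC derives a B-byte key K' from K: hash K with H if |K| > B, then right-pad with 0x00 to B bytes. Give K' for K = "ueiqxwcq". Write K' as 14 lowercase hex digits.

|K| = 8 > B = 7, so first hash the key.
H(K): sum = 117+101+105+113+120+119+99+113 = 887 → 03 77.
Zero-pad H(K) = 03 77 to 7 bytes: K' = 03 77 00 00 00 00 00.

03770000000000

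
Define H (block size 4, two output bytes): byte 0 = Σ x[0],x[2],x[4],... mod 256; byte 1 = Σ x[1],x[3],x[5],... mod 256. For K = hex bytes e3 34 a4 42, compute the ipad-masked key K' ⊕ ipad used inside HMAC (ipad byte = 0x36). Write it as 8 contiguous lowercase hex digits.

d5029274

Key hex bytes e3 34 a4 42 is exactly B = 4 bytes: K' = e3 34 a4 42.
XOR each byte with 0x36: e3⊕36=d5, 34⊕36=02, a4⊕36=92, 42⊕36=74.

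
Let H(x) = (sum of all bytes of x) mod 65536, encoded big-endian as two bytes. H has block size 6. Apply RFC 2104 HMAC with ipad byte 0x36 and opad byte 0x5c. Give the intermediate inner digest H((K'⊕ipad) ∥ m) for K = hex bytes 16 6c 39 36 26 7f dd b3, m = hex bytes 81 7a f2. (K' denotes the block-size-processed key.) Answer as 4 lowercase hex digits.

030a

Key hex bytes 16 6c 39 36 26 7f dd b3 is 8 bytes > B = 6, so hash it first: H(key) = 03 26, then zero-pad to 6 bytes: K' = 03 26 00 00 00 00.
K' ⊕ ipad = 35 10 36 36 36 36.
Inner input = 35 10 36 36 36 36 ∥ 81 7a f2.
Inner hash: sum = 53+16+54+54+54+54+129+122+242 = 778 → 03 0a.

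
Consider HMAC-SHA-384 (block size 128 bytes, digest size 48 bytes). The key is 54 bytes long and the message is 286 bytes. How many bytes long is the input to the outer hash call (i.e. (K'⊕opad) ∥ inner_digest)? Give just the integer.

176

Key is 54 ≤ 128 bytes, zero-padded: |K'| = 128.
Outer input = (K'⊕opad) ∥ H(inner) → 128 + 48 = 176 bytes.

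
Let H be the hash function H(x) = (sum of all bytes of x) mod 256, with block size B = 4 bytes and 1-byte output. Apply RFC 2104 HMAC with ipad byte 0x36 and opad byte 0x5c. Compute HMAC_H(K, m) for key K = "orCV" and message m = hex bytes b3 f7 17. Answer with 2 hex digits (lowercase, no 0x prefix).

Key "orCV" = 6f 72 43 56 is exactly B = 4 bytes: K' = 6f 72 43 56.
K' ⊕ ipad = 59 44 75 60.  K' ⊕ opad = 33 2e 1f 0a.
Inner input = (K'⊕ipad) ∥ m = 59 44 75 60 ∥ b3 f7 17.
Inner hash: sum = 89+68+117+96+179+247+23 = 819; mod 256 = 51 → 33.
Outer input = (K'⊕opad) ∥ inner = 33 2e 1f 0a ∥ 33.
Outer hash (tag): sum = 51+46+31+10+51 = 189 → bd.

bd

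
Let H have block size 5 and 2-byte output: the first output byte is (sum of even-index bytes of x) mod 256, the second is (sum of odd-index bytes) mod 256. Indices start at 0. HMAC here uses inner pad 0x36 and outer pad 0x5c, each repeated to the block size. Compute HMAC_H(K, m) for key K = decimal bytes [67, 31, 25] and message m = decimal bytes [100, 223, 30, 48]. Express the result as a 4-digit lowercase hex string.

a188

Key decimal bytes [67, 31, 25] = 43 1f 19 is 3 bytes ≤ B = 5; zero-pad to 5 bytes: K' = 43 1f 19 00 00.
K' ⊕ ipad = 75 29 2f 36 36.  K' ⊕ opad = 1f 43 45 5c 5c.
Inner input = (K'⊕ipad) ∥ m = 75 29 2f 36 36 ∥ 64 df 1e 30.
Inner hash: even-index sum = 489 mod 256 = 233; odd-index sum = 225 mod 256 = 225 → e9 e1.
Outer input = (K'⊕opad) ∥ inner = 1f 43 45 5c 5c ∥ e9 e1.
Outer hash (tag): even-index sum = 417 mod 256 = 161; odd-index sum = 392 mod 256 = 136 → a1 88.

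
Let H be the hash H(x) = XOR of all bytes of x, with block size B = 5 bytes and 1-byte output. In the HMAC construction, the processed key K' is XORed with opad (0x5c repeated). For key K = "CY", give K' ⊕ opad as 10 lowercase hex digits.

Key "CY" = 43 59 is 2 bytes ≤ B = 5; zero-pad to 5 bytes: K' = 43 59 00 00 00.
XOR each byte with 0x5c: 43⊕5c=1f, 59⊕5c=05, 00⊕5c=5c, 00⊕5c=5c, 00⊕5c=5c.

1f055c5c5c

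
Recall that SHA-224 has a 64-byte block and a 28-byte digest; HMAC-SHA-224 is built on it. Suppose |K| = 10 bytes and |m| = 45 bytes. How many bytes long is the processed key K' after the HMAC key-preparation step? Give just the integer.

Key is 10 ≤ 64 bytes, zero-padded: |K'| = 64.

64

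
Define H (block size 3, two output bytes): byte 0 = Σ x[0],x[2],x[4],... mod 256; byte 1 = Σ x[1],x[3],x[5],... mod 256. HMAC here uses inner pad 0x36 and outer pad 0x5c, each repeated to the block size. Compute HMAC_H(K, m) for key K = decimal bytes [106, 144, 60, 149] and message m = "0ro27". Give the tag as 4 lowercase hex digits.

Key decimal bytes [106, 144, 60, 149] = 6a 90 3c 95 is 4 bytes > B = 3, so hash it first: H(key) = a6 25, then zero-pad to 3 bytes: K' = a6 25 00.
K' ⊕ ipad = 90 13 36.  K' ⊕ opad = fa 79 5c.
Inner input = (K'⊕ipad) ∥ m = 90 13 36 ∥ 30 72 6f 32 37.
Inner hash: even-index sum = 362 mod 256 = 106; odd-index sum = 233 mod 256 = 233 → 6a e9.
Outer input = (K'⊕opad) ∥ inner = fa 79 5c ∥ 6a e9.
Outer hash (tag): even-index sum = 575 mod 256 = 63; odd-index sum = 227 mod 256 = 227 → 3f e3.

3fe3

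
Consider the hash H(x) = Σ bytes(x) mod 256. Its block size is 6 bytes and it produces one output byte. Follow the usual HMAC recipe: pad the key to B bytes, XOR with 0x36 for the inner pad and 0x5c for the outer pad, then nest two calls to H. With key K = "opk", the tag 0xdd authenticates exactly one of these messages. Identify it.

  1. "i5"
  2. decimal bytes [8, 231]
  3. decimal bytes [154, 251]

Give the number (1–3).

Key "opk" = 6f 70 6b is 3 bytes ≤ B = 6; zero-pad to 6 bytes: K' = 6f 70 6b 00 00 00.
K' ⊕ ipad = 59 46 5d 36 36 36; K' ⊕ opad = 33 2c 37 5c 5c 5c.
m1: inner = H(59 46 5d 36 36 36 69 35) = 3c; tag = H(33 2c 37 5c 5c 5c 3c) = e6
m2: inner = H(59 46 5d 36 36 36 08 e7) = 8d; tag = H(33 2c 37 5c 5c 5c 8d) = 37
m3: inner = H(59 46 5d 36 36 36 9a fb) = 33; tag = H(33 2c 37 5c 5c 5c 33) = dd ← matches

3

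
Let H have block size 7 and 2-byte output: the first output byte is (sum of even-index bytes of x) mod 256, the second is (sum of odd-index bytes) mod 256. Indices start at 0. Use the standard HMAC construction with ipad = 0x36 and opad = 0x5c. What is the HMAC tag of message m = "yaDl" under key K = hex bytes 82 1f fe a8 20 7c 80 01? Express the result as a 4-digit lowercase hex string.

Key hex bytes 82 1f fe a8 20 7c 80 01 is 8 bytes > B = 7, so hash it first: H(key) = 20 44, then zero-pad to 7 bytes: K' = 20 44 00 00 00 00 00.
K' ⊕ ipad = 16 72 36 36 36 36 36.  K' ⊕ opad = 7c 18 5c 5c 5c 5c 5c.
Inner input = (K'⊕ipad) ∥ m = 16 72 36 36 36 36 36 ∥ 79 61 44 6c.
Inner hash: even-index sum = 389 mod 256 = 133; odd-index sum = 411 mod 256 = 155 → 85 9b.
Outer input = (K'⊕opad) ∥ inner = 7c 18 5c 5c 5c 5c 5c ∥ 85 9b.
Outer hash (tag): even-index sum = 555 mod 256 = 43; odd-index sum = 341 mod 256 = 85 → 2b 55.

2b55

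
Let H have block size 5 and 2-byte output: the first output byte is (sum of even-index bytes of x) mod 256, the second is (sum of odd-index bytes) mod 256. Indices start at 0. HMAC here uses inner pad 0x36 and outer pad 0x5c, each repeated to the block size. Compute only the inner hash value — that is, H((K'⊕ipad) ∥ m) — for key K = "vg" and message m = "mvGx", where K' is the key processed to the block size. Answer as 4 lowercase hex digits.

9a3b

Key "vg" = 76 67 is 2 bytes ≤ B = 5; zero-pad to 5 bytes: K' = 76 67 00 00 00.
K' ⊕ ipad = 40 51 36 36 36.
Inner input = 40 51 36 36 36 ∥ 6d 76 47 78.
Inner hash: even-index sum = 410 mod 256 = 154; odd-index sum = 315 mod 256 = 59 → 9a 3b.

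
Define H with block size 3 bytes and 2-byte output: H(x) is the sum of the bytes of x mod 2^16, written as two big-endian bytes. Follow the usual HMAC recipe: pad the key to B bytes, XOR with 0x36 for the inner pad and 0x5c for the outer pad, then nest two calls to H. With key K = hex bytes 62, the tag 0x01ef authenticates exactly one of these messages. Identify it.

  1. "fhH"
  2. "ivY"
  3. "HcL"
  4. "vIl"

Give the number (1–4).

2

Key hex bytes 62 is 1 byte ≤ B = 3; zero-pad to 3 bytes: K' = 62 00 00.
K' ⊕ ipad = 54 36 36; K' ⊕ opad = 3e 5c 5c.
m1: inner = H(54 36 36 66 68 48) = 01 d6; tag = H(3e 5c 5c 01 d6) = 01cd
m2: inner = H(54 36 36 69 76 59) = 01 f8; tag = H(3e 5c 5c 01 f8) = 01ef ← matches
m3: inner = H(54 36 36 48 63 4c) = 01 b7; tag = H(3e 5c 5c 01 b7) = 01ae
m4: inner = H(54 36 36 76 49 6c) = 01 eb; tag = H(3e 5c 5c 01 eb) = 01e2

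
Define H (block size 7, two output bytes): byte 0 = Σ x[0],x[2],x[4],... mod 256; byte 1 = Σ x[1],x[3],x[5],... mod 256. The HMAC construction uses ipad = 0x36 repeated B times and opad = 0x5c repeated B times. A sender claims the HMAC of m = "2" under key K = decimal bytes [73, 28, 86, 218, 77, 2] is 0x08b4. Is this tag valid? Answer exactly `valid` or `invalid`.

Key decimal bytes [73, 28, 86, 218, 77, 2] = 49 1c 56 da 4d 02 is 6 bytes ≤ B = 7; zero-pad to 7 bytes: K' = 49 1c 56 da 4d 02 00.
K' ⊕ ipad = 7f 2a 60 ec 7b 34 36; K' ⊕ opad = 15 40 0a 86 11 5e 5c.
Inner hash: even-index sum = 400 mod 256 = 144; odd-index sum = 380 mod 256 = 124 → 90 7c.
Outer hash (recomputed tag): even-index sum = 264 mod 256 = 8; odd-index sum = 436 mod 256 = 180 → 08 b4.
Recomputed tag = 08b4; claimed = 08b4 → match.

valid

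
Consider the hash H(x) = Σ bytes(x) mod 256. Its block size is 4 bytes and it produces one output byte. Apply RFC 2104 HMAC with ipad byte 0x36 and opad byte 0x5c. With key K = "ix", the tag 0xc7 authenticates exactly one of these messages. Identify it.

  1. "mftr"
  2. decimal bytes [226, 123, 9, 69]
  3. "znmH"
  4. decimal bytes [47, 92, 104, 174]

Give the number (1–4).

Key "ix" = 69 78 is 2 bytes ≤ B = 4; zero-pad to 4 bytes: K' = 69 78 00 00.
K' ⊕ ipad = 5f 4e 36 36; K' ⊕ opad = 35 24 5c 5c.
m1: inner = H(5f 4e 36 36 6d 66 74 72) = d2; tag = H(35 24 5c 5c d2) = e3
m2: inner = H(5f 4e 36 36 e2 7b 09 45) = c4; tag = H(35 24 5c 5c c4) = d5
m3: inner = H(5f 4e 36 36 7a 6e 6d 48) = b6; tag = H(35 24 5c 5c b6) = c7 ← matches
m4: inner = H(5f 4e 36 36 2f 5c 68 ae) = ba; tag = H(35 24 5c 5c ba) = cb

3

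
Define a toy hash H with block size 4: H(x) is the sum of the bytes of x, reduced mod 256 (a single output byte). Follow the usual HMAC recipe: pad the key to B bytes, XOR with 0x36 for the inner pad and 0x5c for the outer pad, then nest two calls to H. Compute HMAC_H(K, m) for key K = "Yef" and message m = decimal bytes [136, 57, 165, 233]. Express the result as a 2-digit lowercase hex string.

6b

Key "Yef" = 59 65 66 is 3 bytes ≤ B = 4; zero-pad to 4 bytes: K' = 59 65 66 00.
K' ⊕ ipad = 6f 53 50 36.  K' ⊕ opad = 05 39 3a 5c.
Inner input = (K'⊕ipad) ∥ m = 6f 53 50 36 ∥ 88 39 a5 e9.
Inner hash: sum = 111+83+80+54+136+57+165+233 = 919; mod 256 = 151 → 97.
Outer input = (K'⊕opad) ∥ inner = 05 39 3a 5c ∥ 97.
Outer hash (tag): sum = 5+57+58+92+151 = 363; mod 256 = 107 → 6b.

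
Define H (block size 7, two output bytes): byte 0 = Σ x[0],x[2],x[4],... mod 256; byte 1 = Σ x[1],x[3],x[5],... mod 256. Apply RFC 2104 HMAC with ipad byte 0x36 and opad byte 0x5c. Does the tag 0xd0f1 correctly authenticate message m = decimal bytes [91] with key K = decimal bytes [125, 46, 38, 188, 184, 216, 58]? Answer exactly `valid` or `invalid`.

invalid

Key decimal bytes [125, 46, 38, 188, 184, 216, 58] = 7d 2e 26 bc b8 d8 3a is exactly B = 7 bytes: K' = 7d 2e 26 bc b8 d8 3a.
K' ⊕ ipad = 4b 18 10 8a 8e ee 0c; K' ⊕ opad = 21 72 7a e0 e4 84 66.
Inner hash: even-index sum = 245 mod 256 = 245; odd-index sum = 491 mod 256 = 235 → f5 eb.
Outer hash (recomputed tag): even-index sum = 720 mod 256 = 208; odd-index sum = 715 mod 256 = 203 → d0 cb.
Recomputed tag = d0cb; claimed = d0f1 → mismatch.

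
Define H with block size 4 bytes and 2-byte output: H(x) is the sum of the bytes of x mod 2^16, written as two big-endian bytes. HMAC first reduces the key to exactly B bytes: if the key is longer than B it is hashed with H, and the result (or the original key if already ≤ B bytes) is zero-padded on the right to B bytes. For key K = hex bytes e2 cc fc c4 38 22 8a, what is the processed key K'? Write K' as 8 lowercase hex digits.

|K| = 7 > B = 4, so first hash the key.
H(K): sum = 226+204+252+196+56+34+138 = 1106 → 04 52.
Zero-pad H(K) = 04 52 to 4 bytes: K' = 04 52 00 00.

04520000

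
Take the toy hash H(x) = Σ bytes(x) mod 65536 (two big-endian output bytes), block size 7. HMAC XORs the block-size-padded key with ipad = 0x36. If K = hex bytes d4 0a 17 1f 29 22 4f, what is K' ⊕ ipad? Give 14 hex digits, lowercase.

Key hex bytes d4 0a 17 1f 29 22 4f is exactly B = 7 bytes: K' = d4 0a 17 1f 29 22 4f.
XOR each byte with 0x36: d4⊕36=e2, 0a⊕36=3c, 17⊕36=21, 1f⊕36=29, 29⊕36=1f, 22⊕36=14, 4f⊕36=79.

e23c21291f1479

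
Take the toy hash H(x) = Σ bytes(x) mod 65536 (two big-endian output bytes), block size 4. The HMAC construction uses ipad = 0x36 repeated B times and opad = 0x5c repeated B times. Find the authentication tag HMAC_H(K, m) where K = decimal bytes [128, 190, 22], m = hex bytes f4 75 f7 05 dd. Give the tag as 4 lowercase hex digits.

033e

Key decimal bytes [128, 190, 22] = 80 be 16 is 3 bytes ≤ B = 4; zero-pad to 4 bytes: K' = 80 be 16 00.
K' ⊕ ipad = b6 88 20 36.  K' ⊕ opad = dc e2 4a 5c.
Inner input = (K'⊕ipad) ∥ m = b6 88 20 36 ∥ f4 75 f7 05 dd.
Inner hash: sum = 182+136+32+54+244+117+247+5+221 = 1238 → 04 d6.
Outer input = (K'⊕opad) ∥ inner = dc e2 4a 5c ∥ 04 d6.
Outer hash (tag): sum = 220+226+74+92+4+214 = 830 → 03 3e.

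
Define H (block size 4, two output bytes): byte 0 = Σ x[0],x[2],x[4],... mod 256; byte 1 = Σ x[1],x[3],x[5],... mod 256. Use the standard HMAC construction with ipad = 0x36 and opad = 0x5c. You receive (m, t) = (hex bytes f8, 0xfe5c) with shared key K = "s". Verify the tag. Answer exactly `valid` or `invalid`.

Key "s" = 73 is 1 byte ≤ B = 4; zero-pad to 4 bytes: K' = 73 00 00 00.
K' ⊕ ipad = 45 36 36 36; K' ⊕ opad = 2f 5c 5c 5c.
Inner hash: even-index sum = 371 mod 256 = 115; odd-index sum = 108 mod 256 = 108 → 73 6c.
Outer hash (recomputed tag): even-index sum = 254 mod 256 = 254; odd-index sum = 292 mod 256 = 36 → fe 24.
Recomputed tag = fe24; claimed = fe5c → mismatch.

invalid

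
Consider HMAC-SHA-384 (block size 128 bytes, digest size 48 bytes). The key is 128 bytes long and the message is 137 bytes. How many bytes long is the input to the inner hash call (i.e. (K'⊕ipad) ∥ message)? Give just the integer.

265

Key is 128 ≤ 128 bytes, zero-padded: |K'| = 128.
Inner input = (K'⊕ipad) ∥ m → 128 + 137 = 265 bytes.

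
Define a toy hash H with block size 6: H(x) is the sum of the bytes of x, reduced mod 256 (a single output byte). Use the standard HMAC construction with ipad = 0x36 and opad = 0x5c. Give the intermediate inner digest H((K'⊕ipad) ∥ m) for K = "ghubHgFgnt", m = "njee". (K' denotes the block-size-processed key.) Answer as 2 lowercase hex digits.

82

Key "ghubHgFgnt" = 67 68 75 62 48 67 46 67 6e 74 is 10 bytes > B = 6, so hash it first: H(key) = e4, then zero-pad to 6 bytes: K' = e4 00 00 00 00 00.
K' ⊕ ipad = d2 36 36 36 36 36.
Inner input = d2 36 36 36 36 36 ∥ 6e 6a 65 65.
Inner hash: sum = 210+54+54+54+54+54+110+106+101+101 = 898; mod 256 = 130 → 82.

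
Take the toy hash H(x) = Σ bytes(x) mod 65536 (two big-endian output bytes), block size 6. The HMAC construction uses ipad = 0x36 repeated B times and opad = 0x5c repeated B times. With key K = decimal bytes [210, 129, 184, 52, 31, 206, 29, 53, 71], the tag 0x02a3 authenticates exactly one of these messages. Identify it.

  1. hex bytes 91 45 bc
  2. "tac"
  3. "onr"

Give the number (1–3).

2

Key decimal bytes [210, 129, 184, 52, 31, 206, 29, 53, 71] = d2 81 b8 34 1f ce 1d 35 47 is 9 bytes > B = 6, so hash it first: H(key) = 03 c5, then zero-pad to 6 bytes: K' = 03 c5 00 00 00 00.
K' ⊕ ipad = 35 f3 36 36 36 36; K' ⊕ opad = 5f 99 5c 5c 5c 5c.
m1: inner = H(35 f3 36 36 36 36 91 45 bc) = 03 92; tag = H(5f 99 5c 5c 5c 5c 03 92) = 02fd
m2: inner = H(35 f3 36 36 36 36 74 61 63) = 03 38; tag = H(5f 99 5c 5c 5c 5c 03 38) = 02a3 ← matches
m3: inner = H(35 f3 36 36 36 36 6f 6e 72) = 03 4f; tag = H(5f 99 5c 5c 5c 5c 03 4f) = 02ba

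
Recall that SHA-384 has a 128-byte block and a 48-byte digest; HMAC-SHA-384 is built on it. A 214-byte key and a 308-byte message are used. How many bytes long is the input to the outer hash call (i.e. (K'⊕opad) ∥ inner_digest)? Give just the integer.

176

Key is 214 > 128 bytes, so it is hashed to 48 bytes then zero-padded to 128: |K'| = 128.
Outer input = (K'⊕opad) ∥ H(inner) → 128 + 48 = 176 bytes.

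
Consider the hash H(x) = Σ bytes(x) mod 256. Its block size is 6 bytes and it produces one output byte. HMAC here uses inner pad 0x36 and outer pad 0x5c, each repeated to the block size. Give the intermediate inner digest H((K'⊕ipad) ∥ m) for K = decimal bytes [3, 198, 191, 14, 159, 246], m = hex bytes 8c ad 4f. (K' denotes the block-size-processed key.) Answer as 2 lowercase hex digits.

Key decimal bytes [3, 198, 191, 14, 159, 246] = 03 c6 bf 0e 9f f6 is exactly B = 6 bytes: K' = 03 c6 bf 0e 9f f6.
K' ⊕ ipad = 35 f0 89 38 a9 c0.
Inner input = 35 f0 89 38 a9 c0 ∥ 8c ad 4f.
Inner hash: sum = 53+240+137+56+169+192+140+173+79 = 1239; mod 256 = 215 → d7.

d7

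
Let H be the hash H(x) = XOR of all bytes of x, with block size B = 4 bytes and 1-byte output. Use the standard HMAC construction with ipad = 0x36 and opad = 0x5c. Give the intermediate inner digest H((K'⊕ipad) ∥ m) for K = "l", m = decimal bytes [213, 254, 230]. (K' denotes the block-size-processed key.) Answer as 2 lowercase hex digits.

Key "l" = 6c is 1 byte ≤ B = 4; zero-pad to 4 bytes: K' = 6c 00 00 00.
K' ⊕ ipad = 5a 36 36 36.
Inner input = 5a 36 36 36 ∥ d5 fe e6.
Inner hash: XOR 5a⊕36⊕36⊕36⊕d5⊕fe⊕e6 = a1.

a1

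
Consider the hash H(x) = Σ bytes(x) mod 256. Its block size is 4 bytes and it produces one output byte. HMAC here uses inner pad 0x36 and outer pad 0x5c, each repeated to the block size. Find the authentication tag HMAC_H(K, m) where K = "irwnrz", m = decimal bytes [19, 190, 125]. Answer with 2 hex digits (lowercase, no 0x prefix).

8e

Key "irwnrz" = 69 72 77 6e 72 7a is 6 bytes > B = 4, so hash it first: H(key) = ac, then zero-pad to 4 bytes: K' = ac 00 00 00.
K' ⊕ ipad = 9a 36 36 36.  K' ⊕ opad = f0 5c 5c 5c.
Inner input = (K'⊕ipad) ∥ m = 9a 36 36 36 ∥ 13 be 7d.
Inner hash: sum = 154+54+54+54+19+190+125 = 650; mod 256 = 138 → 8a.
Outer input = (K'⊕opad) ∥ inner = f0 5c 5c 5c ∥ 8a.
Outer hash (tag): sum = 240+92+92+92+138 = 654; mod 256 = 142 → 8e.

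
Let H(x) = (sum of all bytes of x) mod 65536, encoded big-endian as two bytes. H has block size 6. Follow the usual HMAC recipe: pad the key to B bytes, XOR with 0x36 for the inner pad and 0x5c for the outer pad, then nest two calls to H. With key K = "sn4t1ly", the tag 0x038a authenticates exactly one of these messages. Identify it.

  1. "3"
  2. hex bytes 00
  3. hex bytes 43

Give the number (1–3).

Key "sn4t1ly" = 73 6e 34 74 31 6c 79 is 7 bytes > B = 6, so hash it first: H(key) = 02 9f, then zero-pad to 6 bytes: K' = 02 9f 00 00 00 00.
K' ⊕ ipad = 34 a9 36 36 36 36; K' ⊕ opad = 5e c3 5c 5c 5c 5c.
m1: inner = H(34 a9 36 36 36 36 33) = 01 e8; tag = H(5e c3 5c 5c 5c 5c 01 e8) = 037a
m2: inner = H(34 a9 36 36 36 36 00) = 01 b5; tag = H(5e c3 5c 5c 5c 5c 01 b5) = 0347
m3: inner = H(34 a9 36 36 36 36 43) = 01 f8; tag = H(5e c3 5c 5c 5c 5c 01 f8) = 038a ← matches

3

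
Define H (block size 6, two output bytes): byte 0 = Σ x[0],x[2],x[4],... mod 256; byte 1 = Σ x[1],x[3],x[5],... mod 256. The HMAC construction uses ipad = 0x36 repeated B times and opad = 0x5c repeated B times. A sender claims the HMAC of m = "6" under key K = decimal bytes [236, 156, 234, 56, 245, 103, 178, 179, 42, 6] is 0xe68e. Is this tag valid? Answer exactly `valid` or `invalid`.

Key decimal bytes [236, 156, 234, 56, 245, 103, 178, 179, 42, 6] = ec 9c ea 38 f5 67 b2 b3 2a 06 is 10 bytes > B = 6, so hash it first: H(key) = a7 f4, then zero-pad to 6 bytes: K' = a7 f4 00 00 00 00.
K' ⊕ ipad = 91 c2 36 36 36 36; K' ⊕ opad = fb a8 5c 5c 5c 5c.
Inner hash: even-index sum = 307 mod 256 = 51; odd-index sum = 302 mod 256 = 46 → 33 2e.
Outer hash (recomputed tag): even-index sum = 486 mod 256 = 230; odd-index sum = 398 mod 256 = 142 → e6 8e.
Recomputed tag = e68e; claimed = e68e → match.

valid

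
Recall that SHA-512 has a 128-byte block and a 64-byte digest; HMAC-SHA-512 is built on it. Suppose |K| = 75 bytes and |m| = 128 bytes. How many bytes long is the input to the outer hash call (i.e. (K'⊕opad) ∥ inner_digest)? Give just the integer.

192

Key is 75 ≤ 128 bytes, zero-padded: |K'| = 128.
Outer input = (K'⊕opad) ∥ H(inner) → 128 + 64 = 192 bytes.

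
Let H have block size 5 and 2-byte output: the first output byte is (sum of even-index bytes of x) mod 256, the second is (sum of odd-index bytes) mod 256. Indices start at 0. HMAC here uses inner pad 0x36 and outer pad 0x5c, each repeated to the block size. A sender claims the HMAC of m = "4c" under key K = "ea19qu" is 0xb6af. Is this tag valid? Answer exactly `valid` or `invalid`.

valid

Key "ea19qu" = 65 61 31 39 71 75 is 6 bytes > B = 5, so hash it first: H(key) = 07 0f, then zero-pad to 5 bytes: K' = 07 0f 00 00 00.
K' ⊕ ipad = 31 39 36 36 36; K' ⊕ opad = 5b 53 5c 5c 5c.
Inner hash: even-index sum = 256 mod 256 = 0; odd-index sum = 163 mod 256 = 163 → 00 a3.
Outer hash (recomputed tag): even-index sum = 438 mod 256 = 182; odd-index sum = 175 mod 256 = 175 → b6 af.
Recomputed tag = b6af; claimed = b6af → match.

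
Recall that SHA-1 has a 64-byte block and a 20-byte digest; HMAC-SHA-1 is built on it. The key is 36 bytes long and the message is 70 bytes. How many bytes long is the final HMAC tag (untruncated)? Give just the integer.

The tag is one SHA-1 digest: 20 bytes.

20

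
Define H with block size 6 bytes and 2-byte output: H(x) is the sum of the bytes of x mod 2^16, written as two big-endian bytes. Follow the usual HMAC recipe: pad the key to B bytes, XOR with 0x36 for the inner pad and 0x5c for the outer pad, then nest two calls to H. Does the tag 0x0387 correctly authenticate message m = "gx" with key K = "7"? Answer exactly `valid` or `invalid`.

invalid

Key "7" = 37 is 1 byte ≤ B = 6; zero-pad to 6 bytes: K' = 37 00 00 00 00 00.
K' ⊕ ipad = 01 36 36 36 36 36; K' ⊕ opad = 6b 5c 5c 5c 5c 5c.
Inner hash: sum = 1+54+54+54+54+54+103+120 = 494 → 01 ee.
Outer hash (recomputed tag): sum = 107+92+92+92+92+92+1+238 = 806 → 03 26.
Recomputed tag = 0326; claimed = 0387 → mismatch.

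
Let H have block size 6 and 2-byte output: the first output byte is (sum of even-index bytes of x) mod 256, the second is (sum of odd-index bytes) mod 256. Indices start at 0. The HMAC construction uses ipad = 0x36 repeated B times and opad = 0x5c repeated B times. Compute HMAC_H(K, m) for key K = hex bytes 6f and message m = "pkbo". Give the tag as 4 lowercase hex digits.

Key hex bytes 6f is 1 byte ≤ B = 6; zero-pad to 6 bytes: K' = 6f 00 00 00 00 00.
K' ⊕ ipad = 59 36 36 36 36 36.  K' ⊕ opad = 33 5c 5c 5c 5c 5c.
Inner input = (K'⊕ipad) ∥ m = 59 36 36 36 36 36 ∥ 70 6b 62 6f.
Inner hash: even-index sum = 407 mod 256 = 151; odd-index sum = 380 mod 256 = 124 → 97 7c.
Outer input = (K'⊕opad) ∥ inner = 33 5c 5c 5c 5c 5c ∥ 97 7c.
Outer hash (tag): even-index sum = 386 mod 256 = 130; odd-index sum = 400 mod 256 = 144 → 82 90.

8290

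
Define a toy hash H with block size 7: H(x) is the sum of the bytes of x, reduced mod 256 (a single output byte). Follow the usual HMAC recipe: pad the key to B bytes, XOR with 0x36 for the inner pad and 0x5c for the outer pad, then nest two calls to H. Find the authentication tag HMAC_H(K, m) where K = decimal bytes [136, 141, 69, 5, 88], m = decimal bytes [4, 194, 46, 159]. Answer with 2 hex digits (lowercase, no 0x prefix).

5f

Key decimal bytes [136, 141, 69, 5, 88] = 88 8d 45 05 58 is 5 bytes ≤ B = 7; zero-pad to 7 bytes: K' = 88 8d 45 05 58 00 00.
K' ⊕ ipad = be bb 73 33 6e 36 36.  K' ⊕ opad = d4 d1 19 59 04 5c 5c.
Inner input = (K'⊕ipad) ∥ m = be bb 73 33 6e 36 36 ∥ 04 c2 2e 9f.
Inner hash: sum = 190+187+115+51+110+54+54+4+194+46+159 = 1164; mod 256 = 140 → 8c.
Outer input = (K'⊕opad) ∥ inner = d4 d1 19 59 04 5c 5c ∥ 8c.
Outer hash (tag): sum = 212+209+25+89+4+92+92+140 = 863; mod 256 = 95 → 5f.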